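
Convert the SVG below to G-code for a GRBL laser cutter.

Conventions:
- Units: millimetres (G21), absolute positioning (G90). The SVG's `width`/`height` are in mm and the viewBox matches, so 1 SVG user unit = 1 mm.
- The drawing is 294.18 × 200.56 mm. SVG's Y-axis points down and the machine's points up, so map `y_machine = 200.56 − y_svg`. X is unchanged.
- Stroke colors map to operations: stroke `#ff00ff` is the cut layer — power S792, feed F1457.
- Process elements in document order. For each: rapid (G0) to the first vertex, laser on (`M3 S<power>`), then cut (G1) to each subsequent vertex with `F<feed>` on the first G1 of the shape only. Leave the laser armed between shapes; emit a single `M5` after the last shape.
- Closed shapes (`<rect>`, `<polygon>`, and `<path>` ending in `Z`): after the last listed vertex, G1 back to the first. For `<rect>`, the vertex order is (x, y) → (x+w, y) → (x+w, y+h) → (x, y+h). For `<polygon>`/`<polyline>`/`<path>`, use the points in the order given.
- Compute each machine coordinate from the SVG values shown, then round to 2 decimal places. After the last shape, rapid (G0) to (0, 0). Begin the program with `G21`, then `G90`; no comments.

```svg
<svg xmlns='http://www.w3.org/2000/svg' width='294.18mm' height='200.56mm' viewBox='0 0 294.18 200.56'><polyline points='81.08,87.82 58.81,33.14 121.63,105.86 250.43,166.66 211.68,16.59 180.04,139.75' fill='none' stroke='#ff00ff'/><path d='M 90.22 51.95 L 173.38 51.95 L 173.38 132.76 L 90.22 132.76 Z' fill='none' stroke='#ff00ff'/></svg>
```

G21
G90
G0 X81.08 Y112.74
M3 S792
G1 X58.81 Y167.42 F1457
G1 X121.63 Y94.70
G1 X250.43 Y33.90
G1 X211.68 Y183.97
G1 X180.04 Y60.81
G0 X90.22 Y148.61
M3 S792
G1 X173.38 Y148.61 F1457
G1 X173.38 Y67.80
G1 X90.22 Y67.80
G1 X90.22 Y148.61
M5
G0 X0.00 Y0.00

1 u = 1 mm; y_m = 200.56 − y.

[1] `<polyline>` open polyline, #ff00ff→cut S792 F1457: (81.08,112.74) → (58.81,167.42) → (121.63,94.70) → (250.43,33.90) → (211.68,183.97) → (180.04,60.81)

[2] `<path>` rectangle, #ff00ff→cut S792 F1457: (90.22,148.61) → (173.38,148.61) → (173.38,67.80) → (90.22,67.80) → (90.22,148.61) (closed)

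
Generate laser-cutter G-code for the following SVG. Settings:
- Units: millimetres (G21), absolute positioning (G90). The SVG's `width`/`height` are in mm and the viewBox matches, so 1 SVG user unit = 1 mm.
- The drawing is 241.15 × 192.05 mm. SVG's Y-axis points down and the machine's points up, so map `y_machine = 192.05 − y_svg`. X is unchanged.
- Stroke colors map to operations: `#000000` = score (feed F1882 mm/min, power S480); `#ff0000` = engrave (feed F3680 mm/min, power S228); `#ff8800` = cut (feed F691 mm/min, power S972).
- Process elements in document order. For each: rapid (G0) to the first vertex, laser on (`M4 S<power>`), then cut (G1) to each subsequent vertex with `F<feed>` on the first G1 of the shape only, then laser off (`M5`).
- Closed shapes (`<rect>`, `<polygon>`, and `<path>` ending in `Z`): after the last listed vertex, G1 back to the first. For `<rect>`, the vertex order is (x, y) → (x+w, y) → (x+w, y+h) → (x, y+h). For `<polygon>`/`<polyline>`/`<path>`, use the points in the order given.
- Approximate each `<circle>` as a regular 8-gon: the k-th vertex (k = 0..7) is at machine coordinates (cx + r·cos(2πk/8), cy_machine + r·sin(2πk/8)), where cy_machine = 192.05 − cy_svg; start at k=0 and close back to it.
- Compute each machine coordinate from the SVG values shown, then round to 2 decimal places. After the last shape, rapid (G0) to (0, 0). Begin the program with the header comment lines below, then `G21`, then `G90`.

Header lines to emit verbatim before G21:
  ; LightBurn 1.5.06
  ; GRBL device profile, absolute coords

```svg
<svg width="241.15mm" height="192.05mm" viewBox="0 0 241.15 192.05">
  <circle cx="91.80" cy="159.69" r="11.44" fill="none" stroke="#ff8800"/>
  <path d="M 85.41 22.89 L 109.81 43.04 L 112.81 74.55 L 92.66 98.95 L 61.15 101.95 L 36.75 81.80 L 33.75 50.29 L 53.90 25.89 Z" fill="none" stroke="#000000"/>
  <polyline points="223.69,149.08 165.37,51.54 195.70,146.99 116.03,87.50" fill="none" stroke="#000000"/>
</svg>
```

viewBox `0 0 241.15 192.05` with mm width/height → 1 unit = 1 mm. Flip: y_m = 192.05 − y_svg.

**Shape 1** — `<circle>` circle, stroke `#ff8800` → cut (S972, F691). Machine vertices: (103.24,32.36) → (99.89,40.45) → (91.80,43.80) → (83.71,40.45) → (80.36,32.36) → (83.71,24.27) → (91.80,20.92) → (99.89,24.27) → (103.24,32.36). Closed: final G1 returns to the first vertex.

**Shape 2** — `<path>` regular polygon, stroke `#000000` → score (S480, F1882). Machine vertices: (85.41,169.16) → (109.81,149.01) → (112.81,117.50) → (92.66,93.10) → (61.15,90.10) → (36.75,110.25) → (33.75,141.76) → (53.90,166.16) → (85.41,169.16). Closed: final G1 returns to the first vertex.

**Shape 3** — `<polyline>` open polyline, stroke `#000000` → score (S480, F1882). Machine vertices: (223.69,42.97) → (165.37,140.51) → (195.70,45.06) → (116.03,104.55). Open path.

; LightBurn 1.5.06
; GRBL device profile, absolute coords
G21
G90
G0 X103.24 Y32.36
M4 S972
G1 X99.89 Y40.45 F691
G1 X91.80 Y43.80
G1 X83.71 Y40.45
G1 X80.36 Y32.36
G1 X83.71 Y24.27
G1 X91.80 Y20.92
G1 X99.89 Y24.27
G1 X103.24 Y32.36
M5
G0 X85.41 Y169.16
M4 S480
G1 X109.81 Y149.01 F1882
G1 X112.81 Y117.50
G1 X92.66 Y93.10
G1 X61.15 Y90.10
G1 X36.75 Y110.25
G1 X33.75 Y141.76
G1 X53.90 Y166.16
G1 X85.41 Y169.16
M5
G0 X223.69 Y42.97
M4 S480
G1 X165.37 Y140.51 F1882
G1 X195.70 Y45.06
G1 X116.03 Y104.55
M5
G0 X0.00 Y0.00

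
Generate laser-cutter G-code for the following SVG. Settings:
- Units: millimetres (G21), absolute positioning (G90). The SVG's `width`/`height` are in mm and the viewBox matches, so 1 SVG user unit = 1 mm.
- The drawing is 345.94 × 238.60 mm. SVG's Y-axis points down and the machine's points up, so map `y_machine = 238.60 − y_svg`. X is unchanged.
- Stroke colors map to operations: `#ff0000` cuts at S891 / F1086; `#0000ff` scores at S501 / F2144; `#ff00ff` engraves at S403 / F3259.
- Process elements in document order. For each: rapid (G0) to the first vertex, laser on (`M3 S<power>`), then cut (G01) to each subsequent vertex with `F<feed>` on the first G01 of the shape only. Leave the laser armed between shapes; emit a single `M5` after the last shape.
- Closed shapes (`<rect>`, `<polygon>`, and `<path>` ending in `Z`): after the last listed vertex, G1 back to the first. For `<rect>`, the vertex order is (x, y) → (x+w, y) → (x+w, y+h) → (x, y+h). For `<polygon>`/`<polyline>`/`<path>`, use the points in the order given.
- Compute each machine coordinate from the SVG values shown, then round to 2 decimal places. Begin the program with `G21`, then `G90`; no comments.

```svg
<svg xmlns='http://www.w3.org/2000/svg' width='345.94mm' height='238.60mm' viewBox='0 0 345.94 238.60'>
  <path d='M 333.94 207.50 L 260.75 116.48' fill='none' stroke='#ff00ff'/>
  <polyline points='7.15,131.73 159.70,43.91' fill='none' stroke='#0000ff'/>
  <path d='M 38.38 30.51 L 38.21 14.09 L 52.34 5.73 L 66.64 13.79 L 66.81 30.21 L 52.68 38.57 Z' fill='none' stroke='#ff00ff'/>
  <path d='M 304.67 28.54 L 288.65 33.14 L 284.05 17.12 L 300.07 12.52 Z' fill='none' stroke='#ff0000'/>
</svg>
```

G21
G90
G0 X333.94 Y31.10
M3 S403
G01 X260.75 Y122.12 F3259
G0 X7.15 Y106.87
M3 S501
G01 X159.70 Y194.69 F2144
G0 X38.38 Y208.09
M3 S403
G01 X38.21 Y224.51 F3259
G01 X52.34 Y232.87
G01 X66.64 Y224.81
G01 X66.81 Y208.39
G01 X52.68 Y200.03
G01 X38.38 Y208.09
G0 X304.67 Y210.06
M3 S891
G01 X288.65 Y205.46 F1086
G01 X284.05 Y221.48
G01 X300.07 Y226.08
G01 X304.67 Y210.06
M5

Since the viewBox matches the mm dimensions, user units are millimetres directly. The only transform is the Y-flip y_m = 238.60 − y_svg.

Shape 1 is a line segment drawn with `<path>`. Its stroke #ff00ff means engrave at S403, F3259. After flipping Y the toolpath is (333.94,31.10) → (260.75,122.12).

Shape 2 is a line segment drawn with `<polyline>`. Its stroke #0000ff means score at S501, F2144. After flipping Y the toolpath is (7.15,106.87) → (159.70,194.69).

Shape 3 is a regular polygon drawn with `<path>`. Its stroke #ff00ff means engrave at S403, F3259. After flipping Y the toolpath is (38.38,208.09) → (38.21,224.51) → (52.34,232.87) → (66.64,224.81) → (66.81,208.39) → (52.68,200.03) → (38.38,208.09), returning to the start.

Shape 4 is a regular polygon drawn with `<path>`. Its stroke #ff0000 means cut at S891, F1086. After flipping Y the toolpath is (304.67,210.06) → (288.65,205.46) → (284.05,221.48) → (300.07,226.08) → (304.67,210.06), returning to the start.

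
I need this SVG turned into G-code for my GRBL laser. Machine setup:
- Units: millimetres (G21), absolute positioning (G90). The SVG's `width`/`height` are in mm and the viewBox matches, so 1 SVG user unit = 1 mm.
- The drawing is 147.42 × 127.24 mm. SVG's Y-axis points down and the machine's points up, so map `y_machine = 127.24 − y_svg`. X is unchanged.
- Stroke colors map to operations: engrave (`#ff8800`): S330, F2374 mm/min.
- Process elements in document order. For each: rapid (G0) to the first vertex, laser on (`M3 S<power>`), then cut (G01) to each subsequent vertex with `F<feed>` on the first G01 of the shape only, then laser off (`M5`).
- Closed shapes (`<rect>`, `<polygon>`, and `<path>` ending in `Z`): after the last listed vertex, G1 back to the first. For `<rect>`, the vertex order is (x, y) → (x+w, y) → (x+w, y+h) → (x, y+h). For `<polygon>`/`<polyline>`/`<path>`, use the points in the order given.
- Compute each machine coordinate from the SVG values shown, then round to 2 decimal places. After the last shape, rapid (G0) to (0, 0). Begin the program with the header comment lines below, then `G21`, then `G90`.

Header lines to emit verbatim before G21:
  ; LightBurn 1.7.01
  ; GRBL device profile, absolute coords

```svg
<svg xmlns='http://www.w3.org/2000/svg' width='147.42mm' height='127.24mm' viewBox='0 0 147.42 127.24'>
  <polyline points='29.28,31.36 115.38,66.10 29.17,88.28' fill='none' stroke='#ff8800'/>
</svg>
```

; LightBurn 1.7.01
; GRBL device profile, absolute coords
G21
G90
G0 X29.28 Y95.88
M3 S330
G01 X115.38 Y61.14 F2374
G01 X29.17 Y38.96
M5
G0 X0.00 Y0.00

viewBox `0 0 147.42 127.24` with mm width/height → 1 unit = 1 mm. Flip: y_m = 127.24 − y_svg.

**Shape 1** — `<polyline>` open polyline, stroke `#ff8800` → engrave (S330, F2374). Machine vertices: (29.28,95.88) → (115.38,61.14) → (29.17,38.96). Open path.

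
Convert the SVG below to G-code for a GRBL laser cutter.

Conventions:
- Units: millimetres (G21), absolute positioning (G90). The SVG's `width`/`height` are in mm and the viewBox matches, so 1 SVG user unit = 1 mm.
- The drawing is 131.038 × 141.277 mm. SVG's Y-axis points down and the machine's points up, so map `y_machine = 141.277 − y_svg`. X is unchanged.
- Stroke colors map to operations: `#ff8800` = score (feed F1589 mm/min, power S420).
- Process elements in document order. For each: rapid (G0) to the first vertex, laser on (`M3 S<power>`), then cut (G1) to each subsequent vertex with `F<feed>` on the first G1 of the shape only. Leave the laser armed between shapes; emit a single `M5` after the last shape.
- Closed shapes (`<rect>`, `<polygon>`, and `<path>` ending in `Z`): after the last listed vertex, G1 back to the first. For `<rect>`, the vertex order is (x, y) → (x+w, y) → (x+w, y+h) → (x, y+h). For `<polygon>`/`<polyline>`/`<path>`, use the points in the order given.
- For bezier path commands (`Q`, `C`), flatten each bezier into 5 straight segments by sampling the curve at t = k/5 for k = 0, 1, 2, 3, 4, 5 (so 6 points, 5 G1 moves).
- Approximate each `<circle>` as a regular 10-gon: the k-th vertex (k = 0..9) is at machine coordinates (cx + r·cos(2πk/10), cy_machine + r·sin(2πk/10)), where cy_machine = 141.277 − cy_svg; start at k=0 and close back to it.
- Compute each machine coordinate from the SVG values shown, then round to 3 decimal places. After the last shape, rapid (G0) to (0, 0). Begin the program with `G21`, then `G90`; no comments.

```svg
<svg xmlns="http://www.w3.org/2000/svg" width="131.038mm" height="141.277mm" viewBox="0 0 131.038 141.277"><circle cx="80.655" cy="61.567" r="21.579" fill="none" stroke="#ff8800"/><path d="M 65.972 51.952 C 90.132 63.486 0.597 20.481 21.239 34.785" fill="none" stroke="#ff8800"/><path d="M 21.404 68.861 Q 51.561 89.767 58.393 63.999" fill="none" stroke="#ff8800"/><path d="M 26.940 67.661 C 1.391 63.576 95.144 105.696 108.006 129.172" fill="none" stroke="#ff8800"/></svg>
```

G21
G90
G0 X102.234 Y79.710
M3 S420
G1 X98.113 Y92.394 F1589
G1 X87.323 Y100.233
G1 X73.987 Y100.233
G1 X63.197 Y92.394
G1 X59.076 Y79.710
G1 X63.197 Y67.026
G1 X73.987 Y59.187
G1 X87.323 Y59.187
G1 X98.113 Y67.026
G1 X102.234 Y79.710
G0 X65.972 Y89.325
M3 S420
G1 X68.616 Y88.054 F1589
G1 X54.718 Y94.505
G1 X35.026 Y103.307
G1 X20.284 Y109.092
G1 X21.239 Y106.492
G0 X21.404 Y72.416
M3 S420
G1 X32.534 Y65.921 F1589
G1 X41.798 Y63.159
G1 X49.195 Y64.131
G1 X54.727 Y68.838
G1 X58.393 Y77.278
G0 X26.940 Y73.616
M3 S420
G1 X24.325 Y71.041 F1589
G1 X40.734 Y60.490
G1 X66.556 Y45.075
G1 X92.183 Y27.909
G1 X108.006 Y12.105
M5
G0 X0.000 Y0.000

1 u = 1 mm; y_m = 141.277 − y.

[1] `<circle>` circle, #ff8800→score S420 F1589: (102.234,79.710) → (98.113,92.394) → (87.323,100.233) → (73.987,100.233) → (63.197,92.394) → (59.076,79.710) → (63.197,67.026) → (73.987,59.187) → (87.323,59.187) → (98.113,67.026) → (102.234,79.710) (closed)

[2] `<path>` cubic bezier, #ff8800→score S420 F1589: (65.972,89.325) → (68.616,88.054) → (54.718,94.505) → (35.026,103.307) → (20.284,109.092) → (21.239,106.492)

[3] `<path>` quadratic bezier, #ff8800→score S420 F1589: (21.404,72.416) → (32.534,65.921) → (41.798,63.159) → (49.195,64.131) → (54.727,68.838) → (58.393,77.278)

[4] `<path>` cubic bezier, #ff8800→score S420 F1589: (26.940,73.616) → (24.325,71.041) → (40.734,60.490) → (66.556,45.075) → (92.183,27.909) → (108.006,12.105)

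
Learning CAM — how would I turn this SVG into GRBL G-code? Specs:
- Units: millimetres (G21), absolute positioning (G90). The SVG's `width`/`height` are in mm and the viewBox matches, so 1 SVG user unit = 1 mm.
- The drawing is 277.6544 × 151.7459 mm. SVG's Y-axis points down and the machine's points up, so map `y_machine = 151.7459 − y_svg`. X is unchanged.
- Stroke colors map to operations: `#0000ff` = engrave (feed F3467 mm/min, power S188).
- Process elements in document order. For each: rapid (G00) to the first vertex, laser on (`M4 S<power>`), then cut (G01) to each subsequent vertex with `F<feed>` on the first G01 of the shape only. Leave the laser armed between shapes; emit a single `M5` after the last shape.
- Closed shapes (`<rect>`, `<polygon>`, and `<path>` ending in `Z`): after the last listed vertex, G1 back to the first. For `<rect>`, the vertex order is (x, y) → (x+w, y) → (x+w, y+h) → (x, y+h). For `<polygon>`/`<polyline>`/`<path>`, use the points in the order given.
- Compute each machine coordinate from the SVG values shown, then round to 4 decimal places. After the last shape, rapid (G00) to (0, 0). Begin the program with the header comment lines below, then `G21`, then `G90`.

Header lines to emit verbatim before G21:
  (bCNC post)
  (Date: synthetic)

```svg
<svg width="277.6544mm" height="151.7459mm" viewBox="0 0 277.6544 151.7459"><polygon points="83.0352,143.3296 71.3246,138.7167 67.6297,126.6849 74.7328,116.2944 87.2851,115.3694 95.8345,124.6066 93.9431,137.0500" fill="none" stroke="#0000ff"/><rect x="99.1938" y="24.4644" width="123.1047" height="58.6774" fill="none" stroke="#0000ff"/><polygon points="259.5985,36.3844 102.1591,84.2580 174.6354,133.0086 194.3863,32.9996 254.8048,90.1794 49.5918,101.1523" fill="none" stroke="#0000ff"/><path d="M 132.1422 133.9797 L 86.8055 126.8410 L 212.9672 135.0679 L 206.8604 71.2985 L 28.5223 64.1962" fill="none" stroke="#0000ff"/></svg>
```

(bCNC post)
(Date: synthetic)
G21
G90
G00 X83.0352 Y8.4163
M4 S188
G01 X71.3246 Y13.0292 F3467
G01 X67.6297 Y25.0610
G01 X74.7328 Y35.4515
G01 X87.2851 Y36.3765
G01 X95.8345 Y27.1393
G01 X93.9431 Y14.6959
G01 X83.0352 Y8.4163
G00 X99.1938 Y127.2815
M4 S188
G01 X222.2985 Y127.2815 F3467
G01 X222.2985 Y68.6041
G01 X99.1938 Y68.6041
G01 X99.1938 Y127.2815
G00 X259.5985 Y115.3615
M4 S188
G01 X102.1591 Y67.4879 F3467
G01 X174.6354 Y18.7373
G01 X194.3863 Y118.7463
G01 X254.8048 Y61.5665
G01 X49.5918 Y50.5936
G01 X259.5985 Y115.3615
G00 X132.1422 Y17.7662
M4 S188
G01 X86.8055 Y24.9049 F3467
G01 X212.9672 Y16.6780
G01 X206.8604 Y80.4474
G01 X28.5223 Y87.5497
M5
G00 X0.0000 Y0.0000

viewBox `0 0 277.6544 151.7459` with mm width/height → 1 unit = 1 mm. Flip: y_m = 151.7459 − y_svg.

**Shape 1** — `<polygon>` regular polygon, stroke `#0000ff` → engrave (S188, F3467). Machine vertices: (83.0352,8.4163) → (71.3246,13.0292) → (67.6297,25.0610) → (74.7328,35.4515) → (87.2851,36.3765) → (95.8345,27.1393) → (93.9431,14.6959) → (83.0352,8.4163). Closed: final G1 returns to the first vertex.

**Shape 2** — `<rect>` rectangle, stroke `#0000ff` → engrave (S188, F3467). Machine vertices: (99.1938,127.2815) → (222.2985,127.2815) → (222.2985,68.6041) → (99.1938,68.6041) → (99.1938,127.2815). Closed: final G1 returns to the first vertex.

**Shape 3** — `<polygon>` closed polygon, stroke `#0000ff` → engrave (S188, F3467). Machine vertices: (259.5985,115.3615) → (102.1591,67.4879) → (174.6354,18.7373) → (194.3863,118.7463) → (254.8048,61.5665) → (49.5918,50.5936) → (259.5985,115.3615). Closed: final G1 returns to the first vertex.

**Shape 4** — `<path>` open polyline, stroke `#0000ff` → engrave (S188, F3467). Machine vertices: (132.1422,17.7662) → (86.8055,24.9049) → (212.9672,16.6780) → (206.8604,80.4474) → (28.5223,87.5497). Open path.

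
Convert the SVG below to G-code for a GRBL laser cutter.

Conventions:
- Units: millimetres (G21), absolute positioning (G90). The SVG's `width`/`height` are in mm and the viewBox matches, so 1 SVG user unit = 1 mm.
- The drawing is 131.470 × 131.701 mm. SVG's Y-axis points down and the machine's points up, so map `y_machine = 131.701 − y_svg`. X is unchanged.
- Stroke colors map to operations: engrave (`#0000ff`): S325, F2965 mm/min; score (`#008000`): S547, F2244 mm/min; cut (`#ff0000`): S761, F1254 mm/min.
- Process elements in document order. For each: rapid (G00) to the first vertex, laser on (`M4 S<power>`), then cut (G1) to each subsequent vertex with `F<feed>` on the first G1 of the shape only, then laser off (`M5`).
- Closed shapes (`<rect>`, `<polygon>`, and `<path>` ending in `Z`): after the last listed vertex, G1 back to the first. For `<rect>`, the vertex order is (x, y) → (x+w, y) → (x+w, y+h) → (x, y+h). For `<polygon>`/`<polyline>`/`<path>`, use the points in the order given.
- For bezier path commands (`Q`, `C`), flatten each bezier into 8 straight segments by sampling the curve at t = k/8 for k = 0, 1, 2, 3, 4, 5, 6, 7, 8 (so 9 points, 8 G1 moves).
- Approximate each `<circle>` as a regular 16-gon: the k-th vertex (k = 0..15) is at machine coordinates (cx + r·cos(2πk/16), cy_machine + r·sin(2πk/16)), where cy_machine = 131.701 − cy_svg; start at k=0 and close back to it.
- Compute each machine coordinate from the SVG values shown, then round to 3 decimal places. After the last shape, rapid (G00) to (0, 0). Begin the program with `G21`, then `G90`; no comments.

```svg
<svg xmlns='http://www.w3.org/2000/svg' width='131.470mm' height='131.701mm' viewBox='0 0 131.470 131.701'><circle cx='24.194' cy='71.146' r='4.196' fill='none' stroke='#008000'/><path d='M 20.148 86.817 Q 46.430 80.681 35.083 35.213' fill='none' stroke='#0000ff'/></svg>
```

Since the viewBox matches the mm dimensions, user units are millimetres directly. The only transform is the Y-flip y_m = 131.701 − y_svg.

Shape 1 is a circle drawn with `<circle>`. Its stroke #008000 means score at S547, F2244. After flipping Y the toolpath is (28.390,60.555) → (28.071,62.161) → (27.161,63.522) → (25.800,64.432) → (24.194,64.751) → (22.588,64.432) → (21.227,63.522) → (20.317,62.161) → (19.998,60.555) → (20.317,58.949) → (21.227,57.588) → (22.588,56.678) → (24.194,56.359) → (25.800,56.678) → (27.161,57.588) → (28.071,58.949) → (28.390,60.555), returning to the start.

Shape 2 is a quadratic bezier drawn with `<path>`. Its stroke #0000ff means engrave at S325, F2965. After flipping Y the toolpath is (20.148,44.884) → (26.131,47.033) → (30.937,50.410) → (34.568,55.017) → (37.023,60.853) → (38.302,67.918) → (38.405,76.212) → (37.332,85.736) → (35.083,96.488).

G21
G90
G00 X28.390 Y60.555
M4 S547
G1 X28.071 Y62.161 F2244
G1 X27.161 Y63.522
G1 X25.800 Y64.432
G1 X24.194 Y64.751
G1 X22.588 Y64.432
G1 X21.227 Y63.522
G1 X20.317 Y62.161
G1 X19.998 Y60.555
G1 X20.317 Y58.949
G1 X21.227 Y57.588
G1 X22.588 Y56.678
G1 X24.194 Y56.359
G1 X25.800 Y56.678
G1 X27.161 Y57.588
G1 X28.071 Y58.949
G1 X28.390 Y60.555
M5
G00 X20.148 Y44.884
M4 S325
G1 X26.131 Y47.033 F2965
G1 X30.937 Y50.410
G1 X34.568 Y55.017
G1 X37.023 Y60.853
G1 X38.302 Y67.918
G1 X38.405 Y76.212
G1 X37.332 Y85.736
G1 X35.083 Y96.488
M5
G00 X0.000 Y0.000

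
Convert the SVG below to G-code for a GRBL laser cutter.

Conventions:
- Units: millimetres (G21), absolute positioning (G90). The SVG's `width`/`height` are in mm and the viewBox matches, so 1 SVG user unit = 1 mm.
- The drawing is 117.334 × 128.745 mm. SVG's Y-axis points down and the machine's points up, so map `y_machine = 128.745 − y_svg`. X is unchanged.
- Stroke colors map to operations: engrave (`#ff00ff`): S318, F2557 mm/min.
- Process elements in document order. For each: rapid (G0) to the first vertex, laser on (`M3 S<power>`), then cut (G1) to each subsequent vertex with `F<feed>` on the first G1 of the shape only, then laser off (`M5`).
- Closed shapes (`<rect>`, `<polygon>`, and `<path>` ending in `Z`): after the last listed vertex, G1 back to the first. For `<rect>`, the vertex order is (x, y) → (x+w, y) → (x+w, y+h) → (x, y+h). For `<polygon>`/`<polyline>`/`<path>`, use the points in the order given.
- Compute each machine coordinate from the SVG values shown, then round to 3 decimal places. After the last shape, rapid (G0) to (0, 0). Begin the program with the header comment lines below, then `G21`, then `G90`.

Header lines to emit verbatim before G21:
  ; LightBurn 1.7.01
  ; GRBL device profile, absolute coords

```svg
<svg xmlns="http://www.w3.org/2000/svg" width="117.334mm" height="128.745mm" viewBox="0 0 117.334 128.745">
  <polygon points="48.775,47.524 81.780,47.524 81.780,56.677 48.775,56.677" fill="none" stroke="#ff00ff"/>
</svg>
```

1 u = 1 mm; y_m = 128.745 − y.

[1] `<polygon>` rectangle, #ff00ff→engrave S318 F2557: (48.775,81.221) → (81.780,81.221) → (81.780,72.068) → (48.775,72.068) → (48.775,81.221) (closed)

; LightBurn 1.7.01
; GRBL device profile, absolute coords
G21
G90
G0 X48.775 Y81.221
M3 S318
G1 X81.780 Y81.221 F2557
G1 X81.780 Y72.068
G1 X48.775 Y72.068
G1 X48.775 Y81.221
M5
G0 X0.000 Y0.000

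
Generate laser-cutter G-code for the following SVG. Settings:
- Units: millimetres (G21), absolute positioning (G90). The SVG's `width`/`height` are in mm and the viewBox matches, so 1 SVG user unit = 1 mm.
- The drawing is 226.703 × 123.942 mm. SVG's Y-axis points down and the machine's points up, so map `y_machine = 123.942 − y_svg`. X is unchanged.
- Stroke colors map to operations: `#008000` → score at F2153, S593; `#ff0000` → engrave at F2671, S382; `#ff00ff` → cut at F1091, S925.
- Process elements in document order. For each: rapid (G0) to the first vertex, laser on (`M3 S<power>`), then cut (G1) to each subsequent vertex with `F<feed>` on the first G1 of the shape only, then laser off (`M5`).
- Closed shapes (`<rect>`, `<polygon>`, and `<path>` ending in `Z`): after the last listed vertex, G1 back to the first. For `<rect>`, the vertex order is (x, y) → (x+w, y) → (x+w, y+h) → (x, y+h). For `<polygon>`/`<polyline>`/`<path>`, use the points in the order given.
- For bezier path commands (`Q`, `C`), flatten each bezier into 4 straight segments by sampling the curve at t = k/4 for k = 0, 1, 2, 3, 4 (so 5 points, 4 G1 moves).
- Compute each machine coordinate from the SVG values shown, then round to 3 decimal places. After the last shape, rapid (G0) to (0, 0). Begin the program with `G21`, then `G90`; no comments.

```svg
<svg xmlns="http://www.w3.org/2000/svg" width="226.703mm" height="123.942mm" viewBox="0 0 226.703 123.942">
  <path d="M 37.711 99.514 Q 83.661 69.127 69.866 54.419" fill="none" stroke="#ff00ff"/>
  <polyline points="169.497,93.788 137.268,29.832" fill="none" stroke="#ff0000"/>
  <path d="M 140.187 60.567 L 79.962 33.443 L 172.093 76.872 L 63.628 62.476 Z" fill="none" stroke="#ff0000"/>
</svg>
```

G21
G90
G0 X37.711 Y24.428
M3 S925
G1 X56.952 Y38.642 F1091
G1 X68.725 Y50.895
G1 X73.029 Y61.189
G1 X69.866 Y69.523
M5
G0 X169.497 Y30.154
M3 S382
G1 X137.268 Y94.110 F2671
M5
G0 X140.187 Y63.375
M3 S382
G1 X79.962 Y90.499 F2671
G1 X172.093 Y47.070
G1 X63.628 Y61.466
G1 X140.187 Y63.375
M5
G0 X0.000 Y0.000

1 u = 1 mm; y_m = 123.942 − y.

[1] `<path>` quadratic bezier, #ff00ff→cut S925 F1091: (37.711,24.428) → (56.952,38.642) → (68.725,50.895) → (73.029,61.189) → (69.866,69.523)

[2] `<polyline>` line segment, #ff0000→engrave S382 F2671: (169.497,30.154) → (137.268,94.110)

[3] `<path>` closed polygon, #ff0000→engrave S382 F2671: (140.187,63.375) → (79.962,90.499) → (172.093,47.070) → (63.628,61.466) → (140.187,63.375) (closed)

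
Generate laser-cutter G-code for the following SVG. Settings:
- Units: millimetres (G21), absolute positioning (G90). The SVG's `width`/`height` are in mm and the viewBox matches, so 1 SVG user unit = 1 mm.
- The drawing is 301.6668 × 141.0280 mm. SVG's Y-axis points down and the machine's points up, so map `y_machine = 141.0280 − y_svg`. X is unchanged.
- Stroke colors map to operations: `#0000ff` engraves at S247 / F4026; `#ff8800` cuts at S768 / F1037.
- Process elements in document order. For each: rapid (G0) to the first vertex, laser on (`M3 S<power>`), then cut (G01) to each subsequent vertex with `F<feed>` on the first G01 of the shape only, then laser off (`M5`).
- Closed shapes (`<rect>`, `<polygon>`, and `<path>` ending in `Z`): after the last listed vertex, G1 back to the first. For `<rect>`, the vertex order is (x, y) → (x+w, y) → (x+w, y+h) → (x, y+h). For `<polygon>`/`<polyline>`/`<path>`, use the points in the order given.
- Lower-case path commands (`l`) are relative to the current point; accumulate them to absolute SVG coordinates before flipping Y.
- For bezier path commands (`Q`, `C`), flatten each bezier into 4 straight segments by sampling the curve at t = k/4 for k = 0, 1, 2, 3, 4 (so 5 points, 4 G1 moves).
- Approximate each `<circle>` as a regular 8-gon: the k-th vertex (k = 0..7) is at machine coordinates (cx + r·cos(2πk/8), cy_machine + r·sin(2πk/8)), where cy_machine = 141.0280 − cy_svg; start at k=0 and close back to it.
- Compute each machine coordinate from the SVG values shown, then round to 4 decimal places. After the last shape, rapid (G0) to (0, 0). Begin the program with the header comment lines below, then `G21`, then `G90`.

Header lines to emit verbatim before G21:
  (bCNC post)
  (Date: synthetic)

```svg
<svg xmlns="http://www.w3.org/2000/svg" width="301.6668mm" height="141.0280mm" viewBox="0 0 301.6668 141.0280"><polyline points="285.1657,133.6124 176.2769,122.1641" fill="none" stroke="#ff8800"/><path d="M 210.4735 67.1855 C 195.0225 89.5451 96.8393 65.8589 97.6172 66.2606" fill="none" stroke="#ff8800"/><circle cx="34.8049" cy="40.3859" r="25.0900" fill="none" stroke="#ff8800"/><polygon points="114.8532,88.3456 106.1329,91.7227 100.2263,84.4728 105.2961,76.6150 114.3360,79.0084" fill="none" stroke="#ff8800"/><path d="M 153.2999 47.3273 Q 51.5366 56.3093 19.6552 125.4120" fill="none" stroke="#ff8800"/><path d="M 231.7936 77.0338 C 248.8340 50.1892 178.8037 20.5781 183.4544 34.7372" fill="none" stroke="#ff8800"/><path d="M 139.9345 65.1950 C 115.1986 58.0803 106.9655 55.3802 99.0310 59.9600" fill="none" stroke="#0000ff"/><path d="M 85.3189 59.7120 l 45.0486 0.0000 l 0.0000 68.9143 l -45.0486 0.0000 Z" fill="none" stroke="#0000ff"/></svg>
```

Since the viewBox matches the mm dimensions, user units are millimetres directly. The only transform is the Y-flip y_m = 141.0280 − y_svg.

Shape 1 is a line segment drawn with `<polyline>`. Its stroke #ff8800 means cut at S768, F1037. After flipping Y the toolpath is (285.1657,7.4156) → (176.2769,18.8639).

Shape 2 is a cubic bezier drawn with `<path>`. Its stroke #ff8800 means cut at S768, F1037. After flipping Y the toolpath is (210.4735,73.8425) → (186.2119,64.6105) → (147.9595,66.0707) → (112.7500,71.6480) → (97.6172,74.7674).

Shape 3 is a circle drawn with `<circle>`. Its stroke #ff8800 means cut at S768, F1037. After flipping Y the toolpath is (59.8949,100.6421) → (52.5462,118.3834) → (34.8049,125.7321) → (17.0636,118.3834) → (9.7149,100.6421) → (17.0636,82.9008) → (34.8049,75.5521) → (52.5462,82.9008) → (59.8949,100.6421), returning to the start.

Shape 4 is a regular polygon drawn with `<polygon>`. Its stroke #ff8800 means cut at S768, F1037. After flipping Y the toolpath is (114.8532,52.6824) → (106.1329,49.3053) → (100.2263,56.5552) → (105.2961,64.4130) → (114.3360,62.0196) → (114.8532,52.6824), returning to the start.

Shape 5 is a quadratic bezier drawn with `<path>`. Its stroke #ff8800 means cut at S768, F1037. After flipping Y the toolpath is (153.2999,93.7007) → (106.7859,85.4522) → (69.0071,69.6885) → (39.9635,46.4098) → (19.6552,15.6160).

Shape 6 is a cubic bezier drawn with `<path>`. Its stroke #ff8800 means cut at S768, F1037. After flipping Y the toolpath is (231.7936,63.9942) → (230.7755,83.9192) → (212.2701,100.5189) → (191.4417,109.4303) → (183.4544,106.2908).

Shape 7 is a cubic bezier drawn with `<path>`. Its stroke #0000ff means engrave at S247, F4026. After flipping Y the toolpath is (139.9345,75.8330) → (124.2237,80.2965) → (113.1822,82.8359) → (105.2911,83.1826) → (99.0310,81.0680).

Shape 8 is a rectangle drawn with `<path>`. Its stroke #0000ff means engrave at S247, F4026. After flipping Y the toolpath is (85.3189,81.3160) → (130.3675,81.3160) → (130.3675,12.4017) → (85.3189,12.4017) → (85.3189,81.3160), returning to the start.

(bCNC post)
(Date: synthetic)
G21
G90
G0 X285.1657 Y7.4156
M3 S768
G01 X176.2769 Y18.8639 F1037
M5
G0 X210.4735 Y73.8425
M3 S768
G01 X186.2119 Y64.6105 F1037
G01 X147.9595 Y66.0707
G01 X112.7500 Y71.6480
G01 X97.6172 Y74.7674
M5
G0 X59.8949 Y100.6421
M3 S768
G01 X52.5462 Y118.3834 F1037
G01 X34.8049 Y125.7321
G01 X17.0636 Y118.3834
G01 X9.7149 Y100.6421
G01 X17.0636 Y82.9008
G01 X34.8049 Y75.5521
G01 X52.5462 Y82.9008
G01 X59.8949 Y100.6421
M5
G0 X114.8532 Y52.6824
M3 S768
G01 X106.1329 Y49.3053 F1037
G01 X100.2263 Y56.5552
G01 X105.2961 Y64.4130
G01 X114.3360 Y62.0196
G01 X114.8532 Y52.6824
M5
G0 X153.2999 Y93.7007
M3 S768
G01 X106.7859 Y85.4522 F1037
G01 X69.0071 Y69.6885
G01 X39.9635 Y46.4098
G01 X19.6552 Y15.6160
M5
G0 X231.7936 Y63.9942
M3 S768
G01 X230.7755 Y83.9192 F1037
G01 X212.2701 Y100.5189
G01 X191.4417 Y109.4303
G01 X183.4544 Y106.2908
M5
G0 X139.9345 Y75.8330
M3 S247
G01 X124.2237 Y80.2965 F4026
G01 X113.1822 Y82.8359
G01 X105.2911 Y83.1826
G01 X99.0310 Y81.0680
M5
G0 X85.3189 Y81.3160
M3 S247
G01 X130.3675 Y81.3160 F4026
G01 X130.3675 Y12.4017
G01 X85.3189 Y12.4017
G01 X85.3189 Y81.3160
M5
G0 X0.0000 Y0.0000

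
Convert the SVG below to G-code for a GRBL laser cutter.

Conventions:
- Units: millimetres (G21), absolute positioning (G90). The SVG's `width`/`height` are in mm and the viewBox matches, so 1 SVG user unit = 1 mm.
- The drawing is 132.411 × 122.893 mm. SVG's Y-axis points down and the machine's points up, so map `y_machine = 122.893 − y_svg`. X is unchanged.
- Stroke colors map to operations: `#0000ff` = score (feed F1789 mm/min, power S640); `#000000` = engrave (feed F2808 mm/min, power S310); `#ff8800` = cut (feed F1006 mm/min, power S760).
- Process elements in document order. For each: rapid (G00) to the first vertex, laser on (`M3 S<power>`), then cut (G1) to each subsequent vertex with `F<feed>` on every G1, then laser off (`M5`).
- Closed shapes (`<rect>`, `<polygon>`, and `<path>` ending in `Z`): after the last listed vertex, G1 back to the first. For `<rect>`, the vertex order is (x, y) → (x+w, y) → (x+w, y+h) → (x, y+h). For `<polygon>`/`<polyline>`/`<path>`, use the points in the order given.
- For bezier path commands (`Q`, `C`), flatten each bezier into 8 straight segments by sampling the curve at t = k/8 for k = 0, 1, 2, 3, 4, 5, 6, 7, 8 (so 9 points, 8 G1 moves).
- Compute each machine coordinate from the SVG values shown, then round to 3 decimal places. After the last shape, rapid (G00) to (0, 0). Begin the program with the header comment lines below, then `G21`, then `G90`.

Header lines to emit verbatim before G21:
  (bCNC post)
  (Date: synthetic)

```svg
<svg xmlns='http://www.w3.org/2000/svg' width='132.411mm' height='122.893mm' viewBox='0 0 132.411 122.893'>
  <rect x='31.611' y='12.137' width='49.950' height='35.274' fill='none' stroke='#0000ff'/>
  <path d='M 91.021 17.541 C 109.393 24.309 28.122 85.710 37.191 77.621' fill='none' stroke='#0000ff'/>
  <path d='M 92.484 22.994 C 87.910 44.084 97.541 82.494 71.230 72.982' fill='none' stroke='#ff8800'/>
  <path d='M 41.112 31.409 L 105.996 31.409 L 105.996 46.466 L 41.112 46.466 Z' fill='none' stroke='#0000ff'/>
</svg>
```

(bCNC post)
(Date: synthetic)
G21
G90
G00 X31.611 Y110.756
M3 S640
G1 X81.561 Y110.756 F1789
G1 X81.561 Y75.482 F1789
G1 X31.611 Y75.482 F1789
G1 X31.611 Y110.756 F1789
M5
G00 X91.021 Y105.352
M3 S640
G1 X93.611 Y100.496 F1789
G1 X89.085 Y91.972 F1789
G1 X79.671 Y81.235 F1789
G1 X67.595 Y69.741 F1789
G1 X55.082 Y58.942 F1789
G1 X44.360 Y50.295 F1789
G1 X37.654 Y45.254 F1789
G1 X37.191 Y45.272 F1789
M5
G00 X92.484 Y99.899
M3 S760
G1 X91.337 Y91.306 F1006
G1 X90.933 Y81.853 F1006
G1 X90.687 Y72.306 F1006
G1 X90.008 Y63.429 F1006
G1 X88.311 Y55.987 F1006
G1 X85.008 Y50.743 F1006
G1 X79.510 Y48.463 F1006
G1 X71.230 Y49.911 F1006
M5
G00 X41.112 Y91.484
M3 S640
G1 X105.996 Y91.484 F1789
G1 X105.996 Y76.427 F1789
G1 X41.112 Y76.427 F1789
G1 X41.112 Y91.484 F1789
M5
G00 X0.000 Y0.000

Since the viewBox matches the mm dimensions, user units are millimetres directly. The only transform is the Y-flip y_m = 122.893 − y_svg.

Shape 1 is a rectangle drawn with `<rect>`. Its stroke #0000ff means score at S640, F1789. After flipping Y the toolpath is (31.611,110.756) → (81.561,110.756) → (81.561,75.482) → (31.611,75.482) → (31.611,110.756), returning to the start.

Shape 2 is a cubic bezier drawn with `<path>`. Its stroke #0000ff means score at S640, F1789. After flipping Y the toolpath is (91.021,105.352) → (93.611,100.496) → (89.085,91.972) → (79.671,81.235) → (67.595,69.741) → (55.082,58.942) → (44.360,50.295) → (37.654,45.254) → (37.191,45.272).

Shape 3 is a cubic bezier drawn with `<path>`. Its stroke #ff8800 means cut at S760, F1006. After flipping Y the toolpath is (92.484,99.899) → (91.337,91.306) → (90.933,81.853) → (90.687,72.306) → (90.008,63.429) → (88.311,55.987) → (85.008,50.743) → (79.510,48.463) → (71.230,49.911).

Shape 4 is a rectangle drawn with `<path>`. Its stroke #0000ff means score at S640, F1789. After flipping Y the toolpath is (41.112,91.484) → (105.996,91.484) → (105.996,76.427) → (41.112,76.427) → (41.112,91.484), returning to the start.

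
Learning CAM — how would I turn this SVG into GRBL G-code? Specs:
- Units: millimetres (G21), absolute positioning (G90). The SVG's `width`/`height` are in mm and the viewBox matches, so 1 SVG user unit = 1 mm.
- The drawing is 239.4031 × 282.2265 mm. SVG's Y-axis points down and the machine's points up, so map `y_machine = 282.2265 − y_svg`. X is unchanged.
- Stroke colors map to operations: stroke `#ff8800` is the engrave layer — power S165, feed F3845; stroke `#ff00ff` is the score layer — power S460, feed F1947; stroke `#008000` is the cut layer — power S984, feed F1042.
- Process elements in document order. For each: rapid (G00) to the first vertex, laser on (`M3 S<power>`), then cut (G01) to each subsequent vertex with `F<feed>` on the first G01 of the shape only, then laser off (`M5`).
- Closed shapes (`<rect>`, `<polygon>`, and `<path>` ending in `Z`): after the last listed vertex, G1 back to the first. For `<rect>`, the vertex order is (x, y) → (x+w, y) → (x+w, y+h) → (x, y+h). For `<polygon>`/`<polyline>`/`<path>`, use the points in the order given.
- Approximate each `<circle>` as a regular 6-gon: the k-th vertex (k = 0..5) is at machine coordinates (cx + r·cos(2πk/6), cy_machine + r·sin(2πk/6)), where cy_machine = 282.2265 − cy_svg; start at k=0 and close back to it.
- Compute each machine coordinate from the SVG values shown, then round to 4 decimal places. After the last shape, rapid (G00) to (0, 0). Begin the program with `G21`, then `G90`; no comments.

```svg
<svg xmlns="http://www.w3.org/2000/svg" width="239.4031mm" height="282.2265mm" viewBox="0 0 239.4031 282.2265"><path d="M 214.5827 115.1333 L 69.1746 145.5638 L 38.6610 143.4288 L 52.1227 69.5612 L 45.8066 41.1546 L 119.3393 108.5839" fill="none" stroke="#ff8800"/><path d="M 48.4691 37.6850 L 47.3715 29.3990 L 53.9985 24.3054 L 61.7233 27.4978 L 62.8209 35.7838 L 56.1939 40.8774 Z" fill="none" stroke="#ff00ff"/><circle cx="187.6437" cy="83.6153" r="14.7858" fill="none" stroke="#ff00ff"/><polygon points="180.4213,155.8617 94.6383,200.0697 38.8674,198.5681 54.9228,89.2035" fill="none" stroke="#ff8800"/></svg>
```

viewBox `0 0 239.4031 282.2265` with mm width/height → 1 unit = 1 mm. Flip: y_m = 282.2265 − y_svg.

**Shape 1** — `<path>` open polyline, stroke `#ff8800` → engrave (S165, F3845). Machine vertices: (214.5827,167.0932) → (69.1746,136.6627) → (38.6610,138.7977) → (52.1227,212.6653) → (45.8066,241.0719) → (119.3393,173.6426). Open path.

**Shape 2** — `<path>` regular polygon, stroke `#ff00ff` → score (S460, F1947). Machine vertices: (48.4691,244.5415) → (47.3715,252.8275) → (53.9985,257.9211) → (61.7233,254.7287) → (62.8209,246.4427) → (56.1939,241.3491) → (48.4691,244.5415). Closed: final G1 returns to the first vertex.

**Shape 3** — `<circle>` circle, stroke `#ff00ff` → score (S460, F1947). Machine vertices: (202.4295,198.6112) → (195.0366,211.4161) → (180.2508,211.4161) → (172.8579,198.6112) → (180.2508,185.8063) → (195.0366,185.8063) → (202.4295,198.6112). Closed: final G1 returns to the first vertex.

**Shape 4** — `<polygon>` closed polygon, stroke `#ff8800` → engrave (S165, F3845). Machine vertices: (180.4213,126.3648) → (94.6383,82.1568) → (38.8674,83.6584) → (54.9228,193.0230) → (180.4213,126.3648). Closed: final G1 returns to the first vertex.

G21
G90
G00 X214.5827 Y167.0932
M3 S165
G01 X69.1746 Y136.6627 F3845
G01 X38.6610 Y138.7977
G01 X52.1227 Y212.6653
G01 X45.8066 Y241.0719
G01 X119.3393 Y173.6426
M5
G00 X48.4691 Y244.5415
M3 S460
G01 X47.3715 Y252.8275 F1947
G01 X53.9985 Y257.9211
G01 X61.7233 Y254.7287
G01 X62.8209 Y246.4427
G01 X56.1939 Y241.3491
G01 X48.4691 Y244.5415
M5
G00 X202.4295 Y198.6112
M3 S460
G01 X195.0366 Y211.4161 F1947
G01 X180.2508 Y211.4161
G01 X172.8579 Y198.6112
G01 X180.2508 Y185.8063
G01 X195.0366 Y185.8063
G01 X202.4295 Y198.6112
M5
G00 X180.4213 Y126.3648
M3 S165
G01 X94.6383 Y82.1568 F3845
G01 X38.8674 Y83.6584
G01 X54.9228 Y193.0230
G01 X180.4213 Y126.3648
M5
G00 X0.0000 Y0.0000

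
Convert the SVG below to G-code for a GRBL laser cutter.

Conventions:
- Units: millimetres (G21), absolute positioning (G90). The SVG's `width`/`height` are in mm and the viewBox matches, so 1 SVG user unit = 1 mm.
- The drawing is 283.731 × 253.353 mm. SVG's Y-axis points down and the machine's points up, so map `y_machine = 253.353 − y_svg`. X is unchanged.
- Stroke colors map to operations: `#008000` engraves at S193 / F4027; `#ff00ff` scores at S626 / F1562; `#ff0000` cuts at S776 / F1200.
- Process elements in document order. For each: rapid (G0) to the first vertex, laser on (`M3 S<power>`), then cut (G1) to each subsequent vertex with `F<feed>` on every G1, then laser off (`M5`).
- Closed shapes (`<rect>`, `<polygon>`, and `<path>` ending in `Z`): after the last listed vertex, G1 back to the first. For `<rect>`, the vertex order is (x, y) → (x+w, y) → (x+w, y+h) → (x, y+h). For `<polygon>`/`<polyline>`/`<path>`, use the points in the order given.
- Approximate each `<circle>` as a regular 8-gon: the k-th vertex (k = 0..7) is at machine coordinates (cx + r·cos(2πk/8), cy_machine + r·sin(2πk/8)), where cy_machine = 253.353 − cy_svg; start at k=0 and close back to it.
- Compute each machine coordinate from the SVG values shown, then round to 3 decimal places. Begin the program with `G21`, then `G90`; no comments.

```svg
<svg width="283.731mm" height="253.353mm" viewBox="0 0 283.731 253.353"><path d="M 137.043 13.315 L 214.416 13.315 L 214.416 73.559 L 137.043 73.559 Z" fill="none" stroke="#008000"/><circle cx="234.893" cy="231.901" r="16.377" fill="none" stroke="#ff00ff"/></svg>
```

Since the viewBox matches the mm dimensions, user units are millimetres directly. The only transform is the Y-flip y_m = 253.353 − y_svg.

Shape 1 is a rectangle drawn with `<path>`. Its stroke #008000 means engrave at S193, F4027. After flipping Y the toolpath is (137.043,240.038) → (214.416,240.038) → (214.416,179.794) → (137.043,179.794) → (137.043,240.038), returning to the start.

Shape 2 is a circle drawn with `<circle>`. Its stroke #ff00ff means score at S626, F1562. After flipping Y the toolpath is (251.270,21.452) → (246.473,33.032) → (234.893,37.829) → (223.313,33.032) → (218.516,21.452) → (223.313,9.872) → (234.893,5.075) → (246.473,9.872) → (251.270,21.452), returning to the start.

G21
G90
G0 X137.043 Y240.038
M3 S193
G1 X214.416 Y240.038 F4027
G1 X214.416 Y179.794 F4027
G1 X137.043 Y179.794 F4027
G1 X137.043 Y240.038 F4027
M5
G0 X251.270 Y21.452
M3 S626
G1 X246.473 Y33.032 F1562
G1 X234.893 Y37.829 F1562
G1 X223.313 Y33.032 F1562
G1 X218.516 Y21.452 F1562
G1 X223.313 Y9.872 F1562
G1 X234.893 Y5.075 F1562
G1 X246.473 Y9.872 F1562
G1 X251.270 Y21.452 F1562
M5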